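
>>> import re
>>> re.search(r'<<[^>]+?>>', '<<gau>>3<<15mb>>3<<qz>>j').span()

(0, 7)

`search` walks the string left to right and returns the first match it finds.
The match spans [0:7] → '<<gau>>'.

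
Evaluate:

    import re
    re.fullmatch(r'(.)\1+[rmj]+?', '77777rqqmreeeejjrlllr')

None

`fullmatch` succeeds only if the pattern covers the string from start to end.
Here the pattern can't cover the whole string, so the call returns None.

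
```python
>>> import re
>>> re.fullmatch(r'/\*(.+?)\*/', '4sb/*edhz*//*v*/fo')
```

`fullmatch` succeeds only if the pattern covers the string from start to end.
Here the pattern can't cover the whole string, so the call returns None.

None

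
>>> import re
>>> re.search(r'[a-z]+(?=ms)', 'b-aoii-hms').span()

Because the assertion is zero-width, the text it checks is not consumed and won't appear in the result.
`re.search` scans for the first position where the pattern succeeds.
The match spans [7:8] → 'h'.

(7, 8)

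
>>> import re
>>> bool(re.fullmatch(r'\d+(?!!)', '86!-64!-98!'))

A negative assertion filters positions out without eating any characters.
`fullmatch` succeeds only if the pattern covers the string from start to end.
Here there's no way to consume every character, so the call returns None, and `bool(None)` is False.

False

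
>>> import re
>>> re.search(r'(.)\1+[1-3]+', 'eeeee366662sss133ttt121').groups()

('e',)

`\1` has to match the exact text group 1 already captured.
Unlike `match`, `search` isn't anchored — it looks for the pattern anywhere in the string.
The match spans [0:6] → 'eeeee3'.
Captured: group 1 = 'e'.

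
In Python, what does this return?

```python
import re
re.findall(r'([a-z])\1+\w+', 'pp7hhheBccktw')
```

['p']

`\1` is not a pattern — it's the concrete string captured by group 1, re-applied verbatim.
Walking the string: at [0:13] match 'pp7hhheBccktw', group 1 = 'p'.
Because there's exactly one group, `findall` drops the full match and keeps group 1 from the one hit.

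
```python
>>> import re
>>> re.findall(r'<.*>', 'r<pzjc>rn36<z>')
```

Scanning left to right: at [1:14] → '<pzjc>rn36<z>'.
`findall` yields the raw match text (1 of them) because the pattern has no groups.

['<pzjc>rn36<z>']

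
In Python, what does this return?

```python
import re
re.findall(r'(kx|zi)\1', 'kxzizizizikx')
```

A backreference is literal: `\1` must see the identical characters the first group matched.
Scanning left to right: at [2:6] match 'zizi', group 1 = 'zi'; at [6:10] match 'zizi', group 1 = 'zi'.
One capturing group, so `findall` returns just the captured substring from each match — 2 in all.

['zi', 'zi']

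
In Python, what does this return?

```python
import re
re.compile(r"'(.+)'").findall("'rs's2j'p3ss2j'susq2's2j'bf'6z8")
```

["rs's2j'p3ss2j'susq2's2j'bf"]

Because there's exactly one group, `findall` drops the full match and keeps group 1 from the one hit.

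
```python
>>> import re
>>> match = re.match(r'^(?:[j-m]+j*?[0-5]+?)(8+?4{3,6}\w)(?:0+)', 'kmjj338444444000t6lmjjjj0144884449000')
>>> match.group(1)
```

The pattern matches anchored at the start of the string; then one or more of a character in [j-m], then zero or more of the literal 'j' (lazy), then one or more of a character in [0-5] (lazy) (non-capturing group); then one or more of a literal '8' (lazy), then 3 to 6 of the literal '4', then a word character (captured); then one or more of a literal '0' (non-capturing group).
`match` is anchored at position 0; if the pattern doesn't fit there, it returns None.
The match spans [0:16] → 'kmjj338444444000'.
Captured: group 1 = '84444440'.

'84444440'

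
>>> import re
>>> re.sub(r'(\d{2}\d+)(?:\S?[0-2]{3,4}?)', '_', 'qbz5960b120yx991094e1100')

A non-greedy quantifier consumes as few characters as it can — just enough that the remainder of the pattern still matches from where it stops; whatever follows it matches normally.
Every occurrence is swapped for '_'.

'qbz_yx_0'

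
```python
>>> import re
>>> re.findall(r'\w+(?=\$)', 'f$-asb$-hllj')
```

['f', 'asb']

The positive lookaround only admits positions where the adjacent text matches; those characters stay outside the span.
Matches: at [0:1] → 'f'; at [3:6] → 'asb'.
No capturing groups, so `findall` returns the 2 full match strings.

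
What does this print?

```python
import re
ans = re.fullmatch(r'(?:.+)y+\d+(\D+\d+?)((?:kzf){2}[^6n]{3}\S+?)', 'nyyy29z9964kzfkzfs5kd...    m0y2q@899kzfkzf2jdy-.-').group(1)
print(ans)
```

The match spans [0:50] → 'nyyy29z9964kzfkzfs5kd...    m0y2q@899kzfkzf2jdy-.-'.
Captured: group 1 = 'q@899', group 2 = 'kzfkzf2jdy-.-'.

q@899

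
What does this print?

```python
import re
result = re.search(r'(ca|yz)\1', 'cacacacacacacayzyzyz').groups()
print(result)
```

('ca',)

`\1` has to match the exact text group 1 already captured.
`re.search` tries every starting position until one works.
The match spans [0:4] → 'caca'.
Captured: group 1 = 'ca'.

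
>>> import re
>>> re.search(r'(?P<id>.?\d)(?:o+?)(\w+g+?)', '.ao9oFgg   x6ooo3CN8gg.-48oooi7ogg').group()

'o9oFgg'

This matches optionally any character, then a digit (captured as 'id'); then one or more of a literal 'o' (lazy) (non-capturing group); then one or more of a word character, then one or more of a literal 'g' (lazy) (captured).
`search` walks the string left to right and returns the first match it finds.
The match spans [2:8] → 'o9oFgg'.
Captured: group 1 = 'o9', group 2 = 'Fgg'.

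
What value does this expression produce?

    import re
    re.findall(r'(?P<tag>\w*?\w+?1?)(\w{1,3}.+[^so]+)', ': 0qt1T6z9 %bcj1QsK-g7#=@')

[('0', 'qt1T6z9 %bcj1QsK-g7#=@')]

Pattern: zero or more of a word character (lazy), then one or more of a word character (lazy), then optionally a literal '1' (captured as 'tag'); then 1 to 3 of a word character, then one or more of any character, then one or more of any character except [so] (captured).
Lazy quantifiers expand one character at a time until the remainder of the pattern can match.
Scanning left to right: at [2:25] match '0qt1T6z9 %bcj1QsK-g7#=@', groups = ('0', 'qt1T6z9 %bcj1QsK-g7#=@').
2 groups means the one result is a tuple of 2 captured strings — 1 here.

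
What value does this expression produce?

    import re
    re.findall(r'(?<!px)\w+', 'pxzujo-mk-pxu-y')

['pxzujo', 'mk', 'pxu', 'y']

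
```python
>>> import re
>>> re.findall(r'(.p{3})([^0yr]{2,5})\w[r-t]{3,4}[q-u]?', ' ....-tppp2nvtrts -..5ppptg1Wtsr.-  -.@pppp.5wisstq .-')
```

This matches any character, then exactly 3 of the literal 'p' (captured); then 2 to 5 of any character except [0yr] (captured); then a word character, then 3 to 4 of a character in [r-t], then optionally a character in [q-u].
Walking the string: at [6:17] match 'tppp2nvtrts', groups = ('tppp', '2nv'); at [21:32] match '5ppptg1Wtsr', groups = ('5ppp', 'tg1'); at [38:51] match '@pppp.5wisstq', groups = ('@ppp', 'p.5w').
With 2 capturing groups, `findall` returns a 2-tuple per match.

[('tppp', '2nv'), ('5ppp', 'tg1'), ('@ppp', 'p.5w')]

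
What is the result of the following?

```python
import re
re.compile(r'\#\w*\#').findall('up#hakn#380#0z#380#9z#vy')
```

With no groups in the pattern, `findall` gives back each whole match — 3 here.

['#hakn#', '#0z#', '#9z#']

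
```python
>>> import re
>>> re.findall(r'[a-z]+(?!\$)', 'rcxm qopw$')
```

['rcxm', 'qop']

Because the assertion is negative and zero-width, positions next to the forbidden text are skipped.
Walking the string: at [0:4] → 'rcxm'; at [5:8] → 'qop'.
`findall` yields the raw match text (2 of them) because the pattern has no groups.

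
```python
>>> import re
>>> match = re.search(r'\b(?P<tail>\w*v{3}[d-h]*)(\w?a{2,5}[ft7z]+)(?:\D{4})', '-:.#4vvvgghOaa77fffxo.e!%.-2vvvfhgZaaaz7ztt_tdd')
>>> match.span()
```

Pattern: a word boundary (`\b`, zero-width); then zero or more of a word character, then exactly 3 of the literal 'v', then zero or more of a character in [d-h] (captured as 'tail'); then optionally a word character, then 2 to 5 of a literal 'a', then one or more of one of [ft7z] (captured); then exactly 4 of a non-digit (non-capturing group).
`re.search` tries every starting position until one works.
The match spans [4:23] → '4vvvgghOaa77fffxo.e'.
Captured: group 1 = '4vvvggh', group 2 = 'Oaa77fff'.

(4, 23)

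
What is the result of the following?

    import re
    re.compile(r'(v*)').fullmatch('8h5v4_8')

The pattern matches zero or more of a literal 'v' (captured).
`fullmatch` succeeds only if the pattern covers the string from start to end.
Here the string isn't matched end-to-end, so the call returns None.

None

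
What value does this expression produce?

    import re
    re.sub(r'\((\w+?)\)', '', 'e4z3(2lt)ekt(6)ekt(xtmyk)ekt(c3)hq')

'e4z3ektektekthq'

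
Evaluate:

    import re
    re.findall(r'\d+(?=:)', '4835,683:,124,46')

['683']

The positive lookaround only admits positions where the adjacent text matches; those characters stay outside the span.
Scanning left to right: at [5:8] → '683'.
`findall` yields the raw match text (1 of them) because the pattern has no groups.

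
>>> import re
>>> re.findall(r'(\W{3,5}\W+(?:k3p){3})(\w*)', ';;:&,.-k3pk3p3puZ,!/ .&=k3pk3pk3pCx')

[(',!/ .&=k3pk3pk3p', 'Cx')]

Pattern: 3 to 5 of a non-word character, then one or more of a non-word character, then the literal 'k3p' repeated 3 times (captured); then zero or more of a word character (captured).
Walking the string: at [17:35] match ',!/ .&=k3pk3pk3pCx', groups = (',!/ .&=k3pk3pk3p', 'Cx').
2 groups means the one result is a tuple of 2 captured strings — 1 here.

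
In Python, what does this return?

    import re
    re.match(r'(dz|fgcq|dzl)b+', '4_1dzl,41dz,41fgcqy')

`match` is anchored at position 0; if the pattern doesn't fit there, it returns None.
Here the string doesn't start with a match, so the call returns None.

None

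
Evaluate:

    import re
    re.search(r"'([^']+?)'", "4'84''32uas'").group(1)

The match spans [1:5] → "'84'".
Captured: group 1 = '84'.

'84'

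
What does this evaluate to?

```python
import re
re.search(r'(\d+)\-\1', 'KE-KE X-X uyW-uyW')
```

None

`\1` has to match the exact text group 1 already captured.
Here no position works, so the call returns None.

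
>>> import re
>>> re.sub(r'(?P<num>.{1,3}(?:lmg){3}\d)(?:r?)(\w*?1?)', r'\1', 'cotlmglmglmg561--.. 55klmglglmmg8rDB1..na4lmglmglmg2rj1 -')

'cotlmglmglmg561--.. 55klmglglmmg8rDB1..na4lmglmglmg2j1 -'

The replacement refers to a captured group, so each match is rewritten using its own captured text.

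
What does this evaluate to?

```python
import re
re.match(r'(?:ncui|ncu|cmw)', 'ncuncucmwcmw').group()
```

With `match`, the pattern is implicitly anchored at the beginning.
The match spans [0:3] → 'ncu'.

'ncu'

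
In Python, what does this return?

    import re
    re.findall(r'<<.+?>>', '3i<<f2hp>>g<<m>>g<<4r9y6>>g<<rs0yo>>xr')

['<<f2hp>>', '<<m>>', '<<4r9y6>>', '<<rs0yo>>']

With the lazy modifier that quantifier settles for the fewest repetitions that let the rest of the pattern succeed (the atoms after it are unaffected and can still be greedy).
No capturing groups, so `findall` returns the 4 full match strings.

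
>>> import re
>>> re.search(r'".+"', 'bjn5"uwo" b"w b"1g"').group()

'"uwo" b"w b"1g"'

Unlike `match`, `search` isn't anchored — it looks for the pattern anywhere in the string.
The match spans [4:19] → '"uwo" b"w b"1g"'.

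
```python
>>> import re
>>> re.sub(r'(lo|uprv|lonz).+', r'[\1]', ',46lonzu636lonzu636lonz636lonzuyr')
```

',46[lo]'

`|` is ordered: at each position the engine commits to the first alternative that works.
Matches: at [3:33] → 'lonzu636lonzu636lonz636lonzuyr'.
The replacement refers to a captured group, so each match is rewritten using its own captured text.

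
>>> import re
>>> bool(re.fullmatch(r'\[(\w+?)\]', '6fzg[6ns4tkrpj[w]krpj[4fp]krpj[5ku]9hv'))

False

For `fullmatch`, every character of the input must be accounted for by the pattern.
Here the pattern can't cover the whole string, so the call returns None, and `bool(None)` is False.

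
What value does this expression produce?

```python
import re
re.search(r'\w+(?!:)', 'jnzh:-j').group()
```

Because the assertion is negative and zero-width, positions next to the forbidden text are skipped.
`re.search` scans for the first position where the pattern succeeds.
The match spans [0:3] → 'jnz'.

'jnz'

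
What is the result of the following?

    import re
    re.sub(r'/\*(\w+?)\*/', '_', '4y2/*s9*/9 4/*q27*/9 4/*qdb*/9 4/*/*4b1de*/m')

`sub` substitutes '_' at each match site.

'4y2_9 4_9 4_9 4/*_m'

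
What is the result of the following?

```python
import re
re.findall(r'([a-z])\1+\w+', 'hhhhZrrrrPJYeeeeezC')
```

['h']

The backreference `\1` re-matches whatever the first group consumed, character for character.
`findall` collects group 1 from the one match (1 total).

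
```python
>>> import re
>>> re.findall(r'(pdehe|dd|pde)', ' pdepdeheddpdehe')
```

Alternation tries branches left to right and keeps the first one that lets the overall match succeed at that position.
Because there's exactly one group, `findall` drops the full match and keeps group 1 from each hit.

['pde', 'pdehe', 'dd', 'pdehe']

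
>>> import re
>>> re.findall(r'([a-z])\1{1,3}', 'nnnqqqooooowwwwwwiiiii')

The backreference `\1` re-matches whatever the first group consumed, character for character.
One capturing group, so `findall` returns just the captured substring from each match — 6 in all.

['n', 'q', 'o', 'w', 'w', 'i']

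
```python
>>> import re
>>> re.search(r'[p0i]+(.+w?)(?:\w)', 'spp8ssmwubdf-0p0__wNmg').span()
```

(1, 22)

The match spans [1:22] → 'pp8ssmwubdf-0p0__wNmg'.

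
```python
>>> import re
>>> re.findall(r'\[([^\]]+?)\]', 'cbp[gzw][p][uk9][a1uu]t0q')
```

['gzw', 'p', 'uk9', 'a1uu']

Because there's exactly one group, `findall` drops the full match and keeps group 1 from each hit.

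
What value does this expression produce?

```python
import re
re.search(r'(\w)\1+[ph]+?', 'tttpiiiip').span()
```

`\1` is not a pattern — it's the concrete string captured by group 1, re-applied verbatim.
Unlike `match`, `search` isn't anchored — it looks for the pattern anywhere in the string.
The match spans [0:4] → 'tttp'.
Captured: group 1 = 't'.

(0, 4)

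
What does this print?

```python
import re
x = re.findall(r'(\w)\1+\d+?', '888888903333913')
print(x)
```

['8', '3']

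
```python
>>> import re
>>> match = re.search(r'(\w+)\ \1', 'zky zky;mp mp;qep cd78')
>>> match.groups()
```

('zky',)

The match spans [0:7] → 'zky zky'.
Captured: group 1 = 'zky'.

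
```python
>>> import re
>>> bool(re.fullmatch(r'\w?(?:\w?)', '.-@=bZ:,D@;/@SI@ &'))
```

False

Pattern: optionally a word character; then optionally a word character (non-capturing group).
`re.fullmatch` is like wrapping the pattern in `^…$` (in single-line mode).
Here the string isn't matched end-to-end, so the call returns None, and `bool(None)` is False.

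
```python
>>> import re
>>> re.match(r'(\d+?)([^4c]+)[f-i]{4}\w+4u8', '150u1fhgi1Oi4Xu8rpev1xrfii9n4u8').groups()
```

('1', '50u1')

This matches one or more of a digit (lazy) (captured); then one or more of any character except [4c] (captured); then exactly 4 of a character in [f-i], then one or more of a word character, then the literal '4u8'.
`re.match` won't scan ahead — the pattern has to work from the very first character.
The match spans [0:31] → '150u1fhgi1Oi4Xu8rpev1xrfii9n4u8'.
Captured: group 1 = '1', group 2 = '50u1'.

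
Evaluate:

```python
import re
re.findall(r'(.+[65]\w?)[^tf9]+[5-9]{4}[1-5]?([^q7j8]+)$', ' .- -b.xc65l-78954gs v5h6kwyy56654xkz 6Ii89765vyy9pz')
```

[(' .- -b.xc65l-78954gs v5h6kwyy56654xkz 6I', 'vyy9pz')]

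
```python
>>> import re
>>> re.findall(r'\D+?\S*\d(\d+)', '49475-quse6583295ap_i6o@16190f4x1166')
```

The pattern matches one or more of a non-digit (lazy), then zero or more of a non-whitespace character; then a digit; then one or more of a digit (captured).
Scanning left to right: at [5:36] match '-quse6583295ap_i6o@16190f4x1166', group 1 = '6'.
With a single group, `findall` returns only what that group captured — 1 item.

['6']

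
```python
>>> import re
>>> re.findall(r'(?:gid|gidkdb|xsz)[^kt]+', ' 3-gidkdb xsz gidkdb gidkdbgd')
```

Walking the string: at [3:17] → 'gidkdb xsz gid'; at [21:29] → 'gidkdbgd'.
`findall` yields the raw match text (2 of them) because the pattern has no groups.

['gidkdb xsz gid', 'gidkdbgd']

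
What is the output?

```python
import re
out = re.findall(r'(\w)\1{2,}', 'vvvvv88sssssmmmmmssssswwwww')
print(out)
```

['v', 's', 'm', 's', 'w']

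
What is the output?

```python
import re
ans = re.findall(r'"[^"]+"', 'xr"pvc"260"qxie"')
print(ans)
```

Matches: at [2:7] → '"pvc"'; at [10:16] → '"qxie"'.
Since nothing is captured, `findall` lists the 2 matched substrings directly.

['"pvc"', '"qxie"']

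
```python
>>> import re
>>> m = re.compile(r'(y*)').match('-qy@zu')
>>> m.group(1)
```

''

Pattern: zero or more of a literal 'y' (captured).
`re.match` only tries the pattern at the start of the string.
The match spans [0:0] → ''.
Captured: group 1 = ''.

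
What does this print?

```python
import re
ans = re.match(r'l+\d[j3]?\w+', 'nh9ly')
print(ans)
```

None

Pattern: one or more of a literal 'l'; then a digit, then optionally one of [j3], then one or more of a word character.
With `match`, the pattern is implicitly anchored at the beginning.
Here position 0 doesn't satisfy it, so the call returns None.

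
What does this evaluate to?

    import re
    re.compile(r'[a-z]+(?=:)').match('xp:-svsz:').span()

`re.match` won't scan ahead — the pattern has to work from the very first character.
The match spans [0:2] → 'xp'.

(0, 2)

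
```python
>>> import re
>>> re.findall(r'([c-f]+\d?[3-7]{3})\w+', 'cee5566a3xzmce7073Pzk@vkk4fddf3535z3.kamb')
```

['cee5566', 'fddf3535']

Pattern: one or more of a character in [c-f], then optionally a digit, then exactly 3 of a character in [3-7] (captured); then one or more of a word character.
Walking the string: at [0:21] match 'cee5566a3xzmce7073Pzk', group 1 = 'cee5566'; at [26:36] match 'fddf3535z3', group 1 = 'fddf3535'.
`findall` collects group 1 from each match (2 total).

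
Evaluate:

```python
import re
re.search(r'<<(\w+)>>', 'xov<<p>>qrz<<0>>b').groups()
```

`re.search` scans for the first position where the pattern succeeds.
The match spans [3:8] → '<<p>>'.
Captured: group 1 = 'p'.

('p',)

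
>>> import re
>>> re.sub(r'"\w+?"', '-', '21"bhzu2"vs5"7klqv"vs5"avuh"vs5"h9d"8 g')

'21-vs5-vs5-vs5-8 g'

Matches: at [2:9] → '"bhzu2"'; at [12:19] → '"7klqv"'; at [22:28] → '"avuh"'; at [31:36] → '"h9d"'.
Every occurrence is swapped for '-'.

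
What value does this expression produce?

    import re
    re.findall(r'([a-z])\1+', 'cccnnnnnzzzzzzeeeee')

`\1` has to match the exact text group 1 already captured.
Because there's exactly one group, `findall` drops the full match and keeps group 1 from each hit.

['c', 'n', 'z', 'e']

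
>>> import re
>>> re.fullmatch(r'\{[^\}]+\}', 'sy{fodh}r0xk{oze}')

None

`re.fullmatch` is like wrapping the pattern in `^…$` (in single-line mode).
Here the string isn't matched end-to-end, so the call returns None.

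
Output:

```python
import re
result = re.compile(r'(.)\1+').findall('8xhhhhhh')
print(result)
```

['h']

`\1` is not a pattern — it's the concrete string captured by group 1, re-applied verbatim.
Because there's exactly one group, `findall` drops the full match and keeps group 1 from the one hit.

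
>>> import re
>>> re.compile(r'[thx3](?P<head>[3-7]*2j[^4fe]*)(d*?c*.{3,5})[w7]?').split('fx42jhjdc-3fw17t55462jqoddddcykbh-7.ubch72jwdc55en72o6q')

['f', '42jhjdc-3', 'fw17t', '55462jqoddddcykbh-7.ubc', '72jwdc55', 'en72o', '6q']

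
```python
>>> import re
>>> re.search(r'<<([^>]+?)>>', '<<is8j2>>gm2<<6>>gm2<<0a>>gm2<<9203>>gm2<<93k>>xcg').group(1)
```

'is8j2'

Unlike `match`, `search` isn't anchored — it looks for the pattern anywhere in the string.
The match spans [0:9] → '<<is8j2>>'.
Captured: group 1 = 'is8j2'.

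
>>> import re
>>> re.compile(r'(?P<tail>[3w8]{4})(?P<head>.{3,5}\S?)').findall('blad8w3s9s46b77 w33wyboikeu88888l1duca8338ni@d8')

[('w33w', 'yboike'), ('8888', '8l1duc'), ('8338', 'ni@d8')]

Pattern: exactly 4 of one of [3w8] (captured as 'tail'); then 3 to 5 of any character, then optionally a non-whitespace character (captured as 'head').
Walking the string: at [16:26] match 'w33wyboike', groups = ('w33w', 'yboike'); at [27:37] match '88888l1duc', groups = ('8888', '8l1duc'); at [38:47] match '8338ni@d8', groups = ('8338', 'ni@d8').
2 groups means each result is a tuple of 2 captured strings — 3 here.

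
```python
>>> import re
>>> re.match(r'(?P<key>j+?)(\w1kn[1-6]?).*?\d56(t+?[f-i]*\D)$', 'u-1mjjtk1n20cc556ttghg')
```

`re.match` only tries the pattern at the start of the string.
Here the pattern fails at index 0, so the call returns None.

None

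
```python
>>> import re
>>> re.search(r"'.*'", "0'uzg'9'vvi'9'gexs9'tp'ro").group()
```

Unlike `match`, `search` isn't anchored — it looks for the pattern anywhere in the string.
The match spans [1:23] → "'uzg'9'vvi'9'gexs9'tp'".

"'uzg'9'vvi'9'gexs9'tp'"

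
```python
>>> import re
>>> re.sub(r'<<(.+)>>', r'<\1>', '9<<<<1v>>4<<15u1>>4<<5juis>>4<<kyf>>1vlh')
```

'9<<<1v>>4<<15u1>>4<<5juis>>4<<kyf>1vlh'

`\1` in the replacement pulls in group 1's text for each match.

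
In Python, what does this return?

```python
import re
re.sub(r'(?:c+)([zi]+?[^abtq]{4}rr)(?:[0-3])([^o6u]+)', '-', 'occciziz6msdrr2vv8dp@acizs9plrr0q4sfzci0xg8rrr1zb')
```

The pattern matches one or more of a literal 'c' (non-capturing group); then one or more of one of [zi] (lazy), then exactly 4 of any character except [abtq], then the literal 'rr' (captured); then a character in [0-3] (non-capturing group); then one or more of any character except [o6u] (captured).
Each match is replaced by '-'.

'o-'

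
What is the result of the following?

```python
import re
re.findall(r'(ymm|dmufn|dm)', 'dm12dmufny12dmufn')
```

Branches in `(...|...)` are attempted left-to-right; the first branch that allows the whole pattern to succeed is taken.
Walking the string: at [0:2] match 'dm', group 1 = 'dm'; at [4:9] match 'dmufn', group 1 = 'dmufn'; at [12:17] match 'dmufn', group 1 = 'dmufn'.
`findall` collects group 1 from each match (3 total).

['dm', 'dmufn', 'dmufn']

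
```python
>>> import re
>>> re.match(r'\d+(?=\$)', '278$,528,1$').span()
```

(0, 3)

The lookaround is zero-width — it requires the adjacent text to match without consuming it, so the asserted text isn't part of the match.
With `match`, the pattern is implicitly anchored at the beginning.
The match spans [0:3] → '278'.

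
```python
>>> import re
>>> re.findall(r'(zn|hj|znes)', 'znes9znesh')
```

['zn', 'zn']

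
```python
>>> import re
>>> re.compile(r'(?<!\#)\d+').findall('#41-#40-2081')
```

A negative assertion filters positions out without eating any characters.
Scanning left to right: at [2:3] → '1'; at [6:7] → '0'; at [8:12] → '2081'.
With no groups in the pattern, `findall` gives back each whole match — 3 here.

['1', '0', '2081']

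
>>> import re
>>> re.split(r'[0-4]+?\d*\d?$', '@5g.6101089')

['@5g.6', '']

The pattern matches one or more of a character in [0-4] (lazy); then zero or more of a digit, then optionally a digit; then anchored at the end.
Matches to split on: at [5:11] → '101089'.
Splitting on the pattern gives 2 pieces.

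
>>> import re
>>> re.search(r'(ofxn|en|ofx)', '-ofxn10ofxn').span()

(1, 5)

Alternation isn't longest-match — the leftmost alternative that fits at this position is chosen.
Unlike `match`, `search` isn't anchored — it looks for the pattern anywhere in the string.
The match spans [1:5] → 'ofxn'.
Captured: group 1 = 'ofxn'.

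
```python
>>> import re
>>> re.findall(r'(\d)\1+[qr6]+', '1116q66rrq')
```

['1']

`\1` is not a pattern — it's the concrete string captured by group 1, re-applied verbatim.
Walking the string: at [0:10] match '1116q66rrq', group 1 = '1'.
One capturing group, so `findall` returns just the captured substring from the one match — 1 in all.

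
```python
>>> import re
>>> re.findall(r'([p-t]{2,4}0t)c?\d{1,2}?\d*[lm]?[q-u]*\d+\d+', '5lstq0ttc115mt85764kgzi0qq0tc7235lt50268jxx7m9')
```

With a single group, `findall` returns only what that group captured — 1 item.

['qq0t']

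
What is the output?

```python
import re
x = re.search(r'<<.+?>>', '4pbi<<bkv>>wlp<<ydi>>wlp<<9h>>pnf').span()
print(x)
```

(4, 11)

The `?` after the quantifier makes it lazy — it takes as little as possible before letting the rest of the pattern try.
`re.search` tries every starting position until one works.
The match spans [4:11] → '<<bkv>>'.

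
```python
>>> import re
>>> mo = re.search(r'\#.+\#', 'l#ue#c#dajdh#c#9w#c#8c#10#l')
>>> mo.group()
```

The match spans [1:26] → '#ue#c#dajdh#c#9w#c#8c#10#'.

'#ue#c#dajdh#c#9w#c#8c#10#'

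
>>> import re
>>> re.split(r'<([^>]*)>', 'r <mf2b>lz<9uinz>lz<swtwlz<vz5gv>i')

Matches to split on: at [2:8] → '<mf2b>'; at [10:17] → '<9uinz>'; at [19:33] → '<swtwlz<vz5gv>'.
`re.split` interleaves the captured-group text with the surrounding fragments.

['r ', 'mf2b', 'lz', '9uinz', 'lz', 'swtwlz<vz5gv', 'i']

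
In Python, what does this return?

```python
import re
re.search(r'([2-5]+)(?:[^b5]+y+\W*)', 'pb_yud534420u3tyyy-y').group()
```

Pattern: one or more of a character in [2-5] (captured); then one or more of any character except [b5], then one or more of the literal 'y', then zero or more of a non-word character (non-capturing group).
The match spans [6:20] → '534420u3tyyy-y'.

'534420u3tyyy-y'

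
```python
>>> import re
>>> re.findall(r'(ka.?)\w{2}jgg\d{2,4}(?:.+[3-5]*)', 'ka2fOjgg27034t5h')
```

`findall` collects group 1 from the one match (1 total).

['ka2']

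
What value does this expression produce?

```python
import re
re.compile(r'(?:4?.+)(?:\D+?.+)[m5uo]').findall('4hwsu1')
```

['4hwsu']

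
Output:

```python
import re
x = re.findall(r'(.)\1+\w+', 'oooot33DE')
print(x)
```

`\1` is not a pattern — it's the concrete string captured by group 1, re-applied verbatim.
One capturing group, so `findall` returns just the captured substring from the one match — 1 in all.

['o']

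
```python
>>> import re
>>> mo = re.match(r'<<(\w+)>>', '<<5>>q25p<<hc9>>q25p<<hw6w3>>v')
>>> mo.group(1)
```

'5'

The match spans [0:5] → '<<5>>'.
Captured: group 1 = '5'.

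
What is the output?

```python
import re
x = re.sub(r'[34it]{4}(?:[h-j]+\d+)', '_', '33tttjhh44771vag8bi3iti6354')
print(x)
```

This matches exactly 4 of one of [34it]; then one or more of a character in [h-j], then one or more of a digit (non-capturing group).
Matches: at [1:13] → '3tttjhh44771'; at [18:27] → 'i3iti6354'.
`sub` substitutes '_' at each match site.

3_vag8b_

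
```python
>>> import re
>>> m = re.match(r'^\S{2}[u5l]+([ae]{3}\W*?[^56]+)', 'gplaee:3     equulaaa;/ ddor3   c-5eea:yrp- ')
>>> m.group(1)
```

'aee:3     equulaaa;/ ddor3   c-'

Pattern: anchored at the start of the string; then exactly 2 of a non-whitespace character, then one or more of one of [u5l]; then exactly 3 of one of [ae], then zero or more of a non-word character (lazy), then one or more of any character except [56] (captured).
`re.match` only tries the pattern at the start of the string.
The match spans [0:34] → 'gplaee:3     equulaaa;/ ddor3   c-'.
Captured: group 1 = 'aee:3     equulaaa;/ ddor3   c-'.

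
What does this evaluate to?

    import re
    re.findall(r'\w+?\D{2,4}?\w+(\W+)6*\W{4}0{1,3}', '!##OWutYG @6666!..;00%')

This matches one or more of a word character (lazy), then 2 to 4 of a non-digit (lazy), then one or more of a word character; then one or more of a non-word character (captured); then zero or more of a literal '6', then exactly 4 of a non-word character, then 1 to 3 of the literal '0'.
Scanning left to right: at [3:21] match 'OWutYG @6666!..;00', group 1 = ' @'.
One capturing group, so `findall` returns just the captured substring from the one match — 1 in all.

[' @']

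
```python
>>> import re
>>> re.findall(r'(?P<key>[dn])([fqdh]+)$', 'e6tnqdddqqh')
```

Pattern: one of [dn] (captured as 'key'); then one or more of one of [fqdh] (captured); then anchored at the end.
Walking the string: at [3:11] match 'nqdddqqh', groups = ('n', 'qdddqqh').
`findall` packs the 2 group values into a tuple for every match.

[('n', 'qdddqqh')]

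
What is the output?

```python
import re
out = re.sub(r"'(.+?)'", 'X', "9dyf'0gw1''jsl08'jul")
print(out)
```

9dyfXXjul

Matches: at [4:10] → "'0gw1'"; at [10:17] → "'jsl08'".
Each match is replaced by 'X'.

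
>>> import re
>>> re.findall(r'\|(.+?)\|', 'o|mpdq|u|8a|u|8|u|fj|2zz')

['mpdq', '8a', '8', 'fj']

Matches: at [1:7] match '|mpdq|', group 1 = 'mpdq'; at [8:12] match '|8a|', group 1 = '8a'; at [13:16] match '|8|', group 1 = '8'; at [17:21] match '|fj|', group 1 = 'fj'.
`findall` collects group 1 from each match (4 total).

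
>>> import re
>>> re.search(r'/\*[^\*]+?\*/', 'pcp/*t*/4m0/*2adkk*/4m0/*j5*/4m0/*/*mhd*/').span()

`search` walks the string left to right and returns the first match it finds.
The match spans [3:8] → '/*t*/'.

(3, 8)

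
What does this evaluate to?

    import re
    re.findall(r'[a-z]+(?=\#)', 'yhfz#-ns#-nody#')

['yhfz', 'ns', 'nody']

Lookahead/lookbehind check context without consuming it, so the matched span excludes the asserted characters.
Matches: at [0:4] → 'yhfz'; at [6:8] → 'ns'; at [10:14] → 'nody'.
`findall` yields the raw match text (3 of them) because the pattern has no groups.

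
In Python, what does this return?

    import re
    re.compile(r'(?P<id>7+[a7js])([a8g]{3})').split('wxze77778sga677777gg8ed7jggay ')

['wxze77778sga6', '77777', 'gg8', 'ed', '7j', 'gga', 'y ']

The pattern matches one or more of a literal '7', then one of [a7js] (captured as 'id'); then exactly 3 of one of [a8g] (captured).
Matches to split on: at [13:21] → '77777gg8'; at [23:28] → '7jgga'.
With a capturing group present, the delimiter's captured portion is kept in the result list.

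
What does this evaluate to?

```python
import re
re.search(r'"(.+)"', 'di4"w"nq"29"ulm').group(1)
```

'w"nq"29'

`search` walks the string left to right and returns the first match it finds.
The match spans [3:12] → '"w"nq"29"'.
Captured: group 1 = 'w"nq"29'.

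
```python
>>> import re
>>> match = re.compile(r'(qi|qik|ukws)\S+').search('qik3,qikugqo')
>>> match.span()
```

(0, 12)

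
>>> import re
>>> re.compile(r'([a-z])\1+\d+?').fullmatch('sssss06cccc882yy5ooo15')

None

The backreference `\1` re-matches whatever the first group consumed, character for character.
`re.fullmatch` is like wrapping the pattern in `^…$` (in single-line mode).
Here the pattern can't cover the whole string, so the call returns None.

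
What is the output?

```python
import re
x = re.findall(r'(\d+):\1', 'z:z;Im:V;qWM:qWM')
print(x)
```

[]

`\1` is not a pattern — it's the concrete string captured by group 1, re-applied verbatim.
Because there's exactly one group, `findall` drops the full match and keeps group 1 from each hit.
Nothing in the string satisfies the pattern, so the list is empty.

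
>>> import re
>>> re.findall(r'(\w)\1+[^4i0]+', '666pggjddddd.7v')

['6']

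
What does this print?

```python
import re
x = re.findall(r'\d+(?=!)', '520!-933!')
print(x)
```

Lookahead/lookbehind check context without consuming it, so the matched span excludes the asserted characters.
`findall` yields the raw match text (2 of them) because the pattern has no groups.

['520', '933']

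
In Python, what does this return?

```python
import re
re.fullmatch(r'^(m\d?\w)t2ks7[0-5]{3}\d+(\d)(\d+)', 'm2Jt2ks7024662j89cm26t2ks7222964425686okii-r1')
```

This matches anchored at the start of the string; then the literal 'm', then optionally a digit, then a word character (captured); then the literal 't2', then the literal 'ks7', then exactly 3 of a character in [0-5]; then one or more of a digit; then a digit (captured); then one or more of a digit (captured).
`fullmatch` succeeds only if the pattern covers the string from start to end.
Here the string isn't matched end-to-end, so the call returns None.

None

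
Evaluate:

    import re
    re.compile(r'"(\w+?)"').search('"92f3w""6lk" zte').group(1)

The match spans [0:7] → '"92f3w"'.
Captured: group 1 = '92f3w'.

'92f3w'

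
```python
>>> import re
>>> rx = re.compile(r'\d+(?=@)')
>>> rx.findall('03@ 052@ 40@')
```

The lookaround is zero-width — it requires the adjacent text to match without consuming it, so the asserted text isn't part of the match.
With no groups in the pattern, `findall` gives back each whole match — 3 here.

['03', '052', '40']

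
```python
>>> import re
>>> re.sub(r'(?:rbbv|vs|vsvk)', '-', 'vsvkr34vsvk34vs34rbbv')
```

Branches in `(...|...)` are attempted left-to-right; the first branch that allows the whole pattern to succeed is taken.
`sub` substitutes '-' at each match site.

'-vkr34-vk34-34-'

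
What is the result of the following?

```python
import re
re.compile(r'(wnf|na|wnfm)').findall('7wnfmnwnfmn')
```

['wnf', 'wnf']

`|` is ordered: at each position the engine commits to the first alternative that works.
Scanning left to right: at [1:4] match 'wnf', group 1 = 'wnf'; at [6:9] match 'wnf', group 1 = 'wnf'.
`findall` collects group 1 from each match (2 total).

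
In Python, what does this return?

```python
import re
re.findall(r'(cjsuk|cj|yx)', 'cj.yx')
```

['cj', 'yx']

Because there's exactly one group, `findall` drops the full match and keeps group 1 from each hit.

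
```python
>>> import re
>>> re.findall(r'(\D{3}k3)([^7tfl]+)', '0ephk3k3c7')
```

[('ephk3', 'k3c')]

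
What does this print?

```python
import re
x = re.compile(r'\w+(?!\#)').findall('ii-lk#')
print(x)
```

The negative lookaround is zero-width — it rules out positions where the adjacent text would match, without consuming anything.
`findall` yields the raw match text (2 of them) because the pattern has no groups.

['ii', 'l']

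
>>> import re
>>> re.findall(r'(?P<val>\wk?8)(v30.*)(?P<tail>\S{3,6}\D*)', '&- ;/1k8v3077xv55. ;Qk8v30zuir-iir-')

This matches a word character, then optionally the literal 'k', then the literal '8' (captured as 'val'); then the literal 'v30', then zero or more of any character (captured); then 3 to 6 of a non-whitespace character, then zero or more of a non-digit (captured as 'tail').
Matches: at [5:35] match '1k8v3077xv55. ;Qk8v30zuir-iir-', groups = ('1k8', 'v3077xv55. ;Qk8v30zuir-i', 'ir-').
3 groups means the one result is a tuple of 3 captured strings — 1 here.

[('1k8', 'v3077xv55. ;Qk8v30zuir-i', 'ir-')]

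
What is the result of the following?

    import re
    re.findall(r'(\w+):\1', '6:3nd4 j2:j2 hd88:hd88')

['j2', 'hd88']

`\1` has to match the exact text group 1 already captured.
Because there's exactly one group, `findall` drops the full match and keeps group 1 from each hit.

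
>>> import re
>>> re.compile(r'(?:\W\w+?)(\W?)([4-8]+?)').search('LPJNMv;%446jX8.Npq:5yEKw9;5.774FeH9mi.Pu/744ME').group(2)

The pattern matches a non-word character, then one or more of a word character (lazy) (non-capturing group); then optionally a non-word character (captured); then one or more of a character in [4-8] (lazy) (captured).
Lazy quantifiers expand one character at a time until the remainder of the pattern can match.
`re.search` tries every starting position until one works.
The match spans [7:10] → '%44'.
Captured: group 1 = '', group 2 = '4'.

'4'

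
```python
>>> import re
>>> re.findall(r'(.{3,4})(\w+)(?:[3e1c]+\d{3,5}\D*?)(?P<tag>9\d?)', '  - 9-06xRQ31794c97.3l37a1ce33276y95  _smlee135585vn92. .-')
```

Pattern: 3 to 4 of any character (captured); then one or more of a word character (captured); then one or more of one of [3e1c], then 3 to 5 of a digit, then zero or more of a non-digit (lazy) (non-capturing group); then a literal '9', then optionally a digit (captured as 'tag').
Scanning left to right: at [2:19] match '- 9-06xRQ31794c97', groups = ('- 9-', '06xRQ3', '97'); at [19:36] match '.3l37a1ce33276y95', groups = ('.3l3', '7a1ce3', '95'); at [36:54] match '  _smlee135585vn92', groups = ('  _s', 'mlee1', '92').
`findall` packs the 3 group values into a tuple for every match.

[('- 9-', '06xRQ3', '97'), ('.3l3', '7a1ce3', '95'), ('  _s', 'mlee1', '92')]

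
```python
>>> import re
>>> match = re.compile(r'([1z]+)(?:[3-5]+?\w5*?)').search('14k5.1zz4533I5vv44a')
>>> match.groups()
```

The pattern matches one or more of one of [1z] (captured); then one or more of a character in [3-5] (lazy), then a word character, then zero or more of the literal '5' (lazy) (non-capturing group).
`search` walks the string left to right and returns the first match it finds.
The match spans [0:3] → '14k'.
Captured: group 1 = '1'.

('1',)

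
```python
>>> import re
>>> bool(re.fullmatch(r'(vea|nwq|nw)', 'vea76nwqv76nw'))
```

`fullmatch` succeeds only if the pattern covers the string from start to end.
Here the string isn't matched end-to-end, so the call returns None, and `bool(None)` is False.

False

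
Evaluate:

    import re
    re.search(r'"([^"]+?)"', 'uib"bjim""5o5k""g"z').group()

The match spans [3:9] → '"bjim"'.

'"bjim"'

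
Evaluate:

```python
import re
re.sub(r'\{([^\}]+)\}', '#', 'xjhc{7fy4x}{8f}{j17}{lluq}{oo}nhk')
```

Every occurrence is swapped for '#'.

'xjhc#####nhk'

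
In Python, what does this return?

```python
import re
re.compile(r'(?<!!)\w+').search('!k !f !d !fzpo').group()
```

Because the assertion is negative and zero-width, positions next to the forbidden text are skipped.
The match spans [11:14] → 'zpo'.

'zpo'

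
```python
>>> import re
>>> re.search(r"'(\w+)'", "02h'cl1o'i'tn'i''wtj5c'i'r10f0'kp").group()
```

Unlike `match`, `search` isn't anchored — it looks for the pattern anywhere in the string.
The match spans [3:9] → "'cl1o'".
Captured: group 1 = 'cl1o'.

"'cl1o'"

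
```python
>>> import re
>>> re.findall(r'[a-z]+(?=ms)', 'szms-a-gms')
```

['sz', 'g']

The `(?=…)`/`(?<=…)` assertion just peeks at neighbouring text; it doesn't advance the match position.
Scanning left to right: at [0:2] → 'sz'; at [7:8] → 'g'.
With no groups in the pattern, `findall` gives back each whole match — 2 here.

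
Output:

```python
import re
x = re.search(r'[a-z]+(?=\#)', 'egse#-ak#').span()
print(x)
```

Because the assertion is zero-width, the text it checks is not consumed and won't appear in the result.
`re.search` scans for the first position where the pattern succeeds.
The match spans [0:4] → 'egse'.

(0, 4)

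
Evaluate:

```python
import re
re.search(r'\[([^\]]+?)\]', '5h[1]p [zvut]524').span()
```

The match spans [2:5] → '[1]'.

(2, 5)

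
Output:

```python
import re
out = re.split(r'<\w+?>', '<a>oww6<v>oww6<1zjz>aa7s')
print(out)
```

Each match becomes a cut point; 4 segments remain.

['', 'oww6', 'oww6', 'aa7s']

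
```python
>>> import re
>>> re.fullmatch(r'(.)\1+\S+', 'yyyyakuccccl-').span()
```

The backreference `\1` re-matches whatever the first group consumed, character for character.
`fullmatch` succeeds only if the pattern covers the string from start to end.
The match spans [0:13] → 'yyyyakuccccl-'.
Captured: group 1 = 'y'.

(0, 13)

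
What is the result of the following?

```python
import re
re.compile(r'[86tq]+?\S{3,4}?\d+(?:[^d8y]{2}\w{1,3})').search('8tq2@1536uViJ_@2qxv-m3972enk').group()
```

Pattern: one or more of one of [86tq] (lazy); then 3 to 4 of a non-whitespace character (lazy), then one or more of a digit; then exactly 2 of any character except [d8y], then 1 to 3 of a word character (non-capturing group).
`search` walks the string left to right and returns the first match it finds.
The match spans [0:14] → '8tq2@1536uViJ_'.

'8tq2@1536uViJ_'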